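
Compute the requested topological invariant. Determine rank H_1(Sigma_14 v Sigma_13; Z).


For a wedge: H_1(A v B) = H_1(A) + H_1(B).
b_1(Sigma_14) = 28, b_1(Sigma_13) = 26.
b_1 = 28 + 26 = 54

54


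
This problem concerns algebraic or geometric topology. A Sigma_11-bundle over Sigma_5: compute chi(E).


For a fiber bundle F -> E -> B (with CW structure): chi(E) = chi(B) * chi(F).
chi(Sigma_5) = -8, chi(Sigma_11) = -20.
chi(E) = (-8) * (-20) = 160

160


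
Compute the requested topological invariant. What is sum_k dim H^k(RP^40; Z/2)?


H^k(RP^40; Z/2) = Z/2 for each 0 <= k <= 40.
Total dimension = 40 + 1 = 41

41


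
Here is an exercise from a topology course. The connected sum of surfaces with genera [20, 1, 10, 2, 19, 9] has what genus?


Genus is additive under connected sum of orientable surfaces.
g = 20 + 1 + 10 + 2 + 19 + 9 = 61

61


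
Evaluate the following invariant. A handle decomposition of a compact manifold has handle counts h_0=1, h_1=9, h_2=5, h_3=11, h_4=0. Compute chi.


Handles of index k contribute (-1)^k to chi (same as CW cells).
chi = (1) + (-9) + (5) + (-11) + (0) = -14

-14


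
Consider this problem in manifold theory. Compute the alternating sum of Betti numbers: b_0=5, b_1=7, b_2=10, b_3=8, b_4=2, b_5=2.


chi = sum_k (-1)^k b_k.
= (5) + (-7) + (10) + (-8) + (2) + (-2)
= 0

0


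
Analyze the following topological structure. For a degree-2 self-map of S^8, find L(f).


On S^8: L(f) = tr(f_0*) + (-1)^8 tr(f_8*) = 1 + (-1)^8 * deg(f).
L(f) = 1 + (-1)^8 * 2 = 1 + 2 = 3

3


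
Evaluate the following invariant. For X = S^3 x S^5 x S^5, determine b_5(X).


Each S^d has Poincare polynomial 1 + t^d.
The product S^3 x S^5 x S^5 has Poincare polynomial prod(1+t^d_i).
Expanding: b_0=1, b_3=1, b_5=2, b_8=2, b_10=1, b_13=1.
b_5 = 2

2


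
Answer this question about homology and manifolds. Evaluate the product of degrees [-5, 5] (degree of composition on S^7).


Degree is multiplicative: deg(composition) = product of degrees.
= (-5) * (5) = -25

-25


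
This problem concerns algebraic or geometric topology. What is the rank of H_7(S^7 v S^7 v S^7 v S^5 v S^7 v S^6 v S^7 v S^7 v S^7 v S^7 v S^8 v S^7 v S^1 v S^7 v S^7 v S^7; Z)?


For a wedge of spheres, H_k (k>0) is free on one generator per sphere of dimension k.
Spheres of dimension 7: count = 12.
b_7 = 12

12


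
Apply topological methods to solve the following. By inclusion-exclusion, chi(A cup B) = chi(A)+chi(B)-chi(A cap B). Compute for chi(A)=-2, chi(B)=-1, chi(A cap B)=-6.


chi(A cup B) = chi(A) + chi(B) - chi(A cap B)
= -2 + (-1) - (-6)
= 3

3


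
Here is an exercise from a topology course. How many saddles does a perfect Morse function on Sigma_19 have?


A perfect Morse function has m_k = b_k.
For Sigma_19: b_0=1, b_1=2g=38, b_2=1.
Saddles m_1 = 2g = 38

38


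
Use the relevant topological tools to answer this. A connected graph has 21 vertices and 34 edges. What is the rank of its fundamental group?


For a connected graph: rank(pi_1) = b_1 = E - V + 1 = 1 - chi.
chi = V - E = 21 - 34 = -13.
rank = 1 - (-13) = 34 - 21 + 1 = 14

14


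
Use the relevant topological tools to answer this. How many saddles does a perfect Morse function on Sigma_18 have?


A perfect Morse function has m_k = b_k.
For Sigma_18: b_0=1, b_1=2g=36, b_2=1.
Saddles m_1 = 2g = 36

36


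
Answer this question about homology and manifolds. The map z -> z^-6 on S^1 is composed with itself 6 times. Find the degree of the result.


deg(f) = -6. Degree is multiplicative: deg(f^6) = (deg f)^6.
deg(f^6) = (-6)^6 = 46656

46656


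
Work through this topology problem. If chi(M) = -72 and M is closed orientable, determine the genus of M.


chi = 2 - 2g for closed orientable surfaces.
-72 = 2 - 2g
2g = 2 - (-72) = 74
g = 37

37


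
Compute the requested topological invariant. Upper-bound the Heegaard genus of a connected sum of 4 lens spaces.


Heegaard genus satisfies g(A#B) <= g(A) + g(B).
Each lens space has g = 1.
Upper bound: 4 * 1 = 4

4


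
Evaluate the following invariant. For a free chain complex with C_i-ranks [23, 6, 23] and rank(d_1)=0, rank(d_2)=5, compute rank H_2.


rank H_k = rank(ker d_k) - rank(im d_{k+1}).
rank(ker d_2) = rank(C_2) - rank(d_2) = 23 - 5 = 18.
rank(im d_{2+1}) = 0.
rank H_2 = 18 - 0 = 18

18


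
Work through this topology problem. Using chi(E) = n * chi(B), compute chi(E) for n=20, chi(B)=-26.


For a finite covering: chi(E) = (number of sheets) * chi(B).
chi(E) = 20 * (-26) = -520

-520


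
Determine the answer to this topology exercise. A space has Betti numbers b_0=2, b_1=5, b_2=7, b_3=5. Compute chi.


chi = sum_k (-1)^k b_k.
= (2) + (-5) + (7) + (-5)
= -1

-1


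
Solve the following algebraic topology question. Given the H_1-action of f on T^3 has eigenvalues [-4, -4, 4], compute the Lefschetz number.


For a torus self-map: L(f) = det(I - A) where A acts on H_1.
L(f) = (1--4) * (1--4) * (1-4) = 5 * 5 * -3 = -75

-75


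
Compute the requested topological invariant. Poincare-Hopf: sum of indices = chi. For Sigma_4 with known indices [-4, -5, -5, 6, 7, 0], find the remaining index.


Poincare-Hopf: sum of indices = chi(M).
chi(Sigma_4) = 2 - 2*4 = -6.
Sum of known indices = -1.
x = chi - (sum known) = -6 - (-1) = -5

-5


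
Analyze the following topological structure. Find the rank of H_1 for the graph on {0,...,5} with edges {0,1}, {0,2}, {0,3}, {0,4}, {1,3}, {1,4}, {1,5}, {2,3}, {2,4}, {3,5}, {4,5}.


b_1 = E - V + (number of components).
E = 11, V = 6, components = 1.
b_1 = 11 - 6 + 1 = 6

6


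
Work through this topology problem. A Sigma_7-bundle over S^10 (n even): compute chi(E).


chi(S^10) = 2 (n even), chi(Sigma_7) = 2 - 2*7 = -12.
chi(E) = 2 * (-12) = -24

-24


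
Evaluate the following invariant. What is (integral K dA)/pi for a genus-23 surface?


Gauss-Bonnet: integral K dA = 2*pi*chi(M).
chi(Sigma_23) = 2 - 2*23 = -44.
(integral K dA)/pi = 2*chi = 2*(-44) = -88

-88


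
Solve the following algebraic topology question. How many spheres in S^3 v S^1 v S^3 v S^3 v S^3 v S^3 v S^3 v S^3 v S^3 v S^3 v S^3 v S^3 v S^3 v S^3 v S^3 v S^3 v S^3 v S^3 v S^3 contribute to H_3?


For a wedge of spheres, H_k (k>0) is free on one generator per sphere of dimension k.
Spheres of dimension 3: count = 18.
b_3 = 18

18


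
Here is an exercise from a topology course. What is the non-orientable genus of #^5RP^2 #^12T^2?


Since a >= 1, the sum is non-orientable; each T^2 can be replaced by RP^2 # RP^2 (since T^2#RP^2 = 3RP^2).
Total crosscaps k = 5 + 2*12 = 29.
Check via chi: chi = 5*1 + 12*0 - (5+12-1)*2 = -27 = 2 - k = -27. Consistent.

29


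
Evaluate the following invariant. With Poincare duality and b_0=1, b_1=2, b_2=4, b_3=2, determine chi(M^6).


By Poincare duality b_k = b_{6-k}, so full Betti numbers: b_0=1, b_1=2, b_2=4, b_3=2, b_4=4, b_5=2, b_6=1.
chi = sum (-1)^k b_k = 4

4


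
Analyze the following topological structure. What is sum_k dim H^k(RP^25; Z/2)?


H^k(RP^25; Z/2) = Z/2 for each 0 <= k <= 25.
Total dimension = 25 + 1 = 26

26


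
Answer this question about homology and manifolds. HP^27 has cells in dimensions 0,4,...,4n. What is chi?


HP^27 has one cell in each dimension 0, 4, ..., 4*27 (27+1 cells, all even-dim).
chi = 27 + 1 = 28

28


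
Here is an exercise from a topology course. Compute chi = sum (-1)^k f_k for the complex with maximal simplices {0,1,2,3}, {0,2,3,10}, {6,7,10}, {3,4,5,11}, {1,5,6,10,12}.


Enumerate all faces; f-vector: f_0=11, f_1=27, f_2=22, f_3=8, f_4=1.
chi = sum (-1)^k f_k = -1

-1


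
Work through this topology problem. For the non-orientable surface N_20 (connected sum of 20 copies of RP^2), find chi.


For a non-orientable closed surface with k crosscaps: chi = 2 - k.
Here k = 20.
chi = 2 - 20 = -18

-18


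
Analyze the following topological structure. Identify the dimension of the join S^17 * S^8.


Join of spheres: S^m * S^n = S^{m+n+1}.
dim = 17 + 8 + 1 = 26

26


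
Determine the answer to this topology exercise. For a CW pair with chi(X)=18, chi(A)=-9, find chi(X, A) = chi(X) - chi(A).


Relative Euler characteristic: chi(X, A) = chi(X) - chi(A).
= 18 - (-9) = 27

27


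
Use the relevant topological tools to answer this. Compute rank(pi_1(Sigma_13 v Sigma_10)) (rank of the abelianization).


For a wedge: H_1(A v B) = H_1(A) + H_1(B).
b_1(Sigma_13) = 26, b_1(Sigma_10) = 20.
b_1 = 26 + 20 = 46

46


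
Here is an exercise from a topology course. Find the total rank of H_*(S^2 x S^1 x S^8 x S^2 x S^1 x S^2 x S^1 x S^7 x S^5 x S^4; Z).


Total Betti number is multiplicative under products.
Each S^d (d>=1) has total Betti number 2.
There are 10 sphere factors.
Total = 2^10 = 1024

1024


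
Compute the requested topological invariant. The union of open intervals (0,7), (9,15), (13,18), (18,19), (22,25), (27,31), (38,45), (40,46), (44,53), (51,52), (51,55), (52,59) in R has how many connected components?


Sort and merge overlapping open intervals.
Merged: (0,7), (9,18), (18,19), (22,25), (27,31), (38,59).
Number of components = 6

6


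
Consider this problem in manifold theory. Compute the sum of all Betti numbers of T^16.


b_k(T^16) = C(16,k), so the sum over k is sum_k C(16,k) = 2^16.
Total = 2^16 = 65536

65536


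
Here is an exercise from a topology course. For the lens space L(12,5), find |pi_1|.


pi_1(L(p,q)) = Z/pZ for any q coprime to p.
|pi_1(L(12,5))| = 12

12


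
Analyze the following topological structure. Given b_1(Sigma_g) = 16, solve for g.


For a closed orientable surface: b_1 = 2g.
16 = 2g
g = 16 / 2 = 8

8


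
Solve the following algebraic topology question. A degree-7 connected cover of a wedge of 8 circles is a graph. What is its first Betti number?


Nielsen-Schreier: an index-n subgroup of F_r is free of rank 1 + n(r-1).
Equivalently: chi(cover) = n*chi(base); chi(vee_r S^1) = 1 - 8 = -7.
chi(E) = 7*(-7) = -49; rank = 1 - chi(E) = 1 - (-49) = 50.
rank = 1 + 7*(8-1) = 1 + 49 = 50

50


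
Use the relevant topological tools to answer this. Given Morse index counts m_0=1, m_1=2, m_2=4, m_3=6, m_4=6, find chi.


Morse theory: chi(M) = sum_k (-1)^k m_k where m_k = #(index-k critical points).
= (1) + (-2) + (4) + (-6) + (6) = 3

3


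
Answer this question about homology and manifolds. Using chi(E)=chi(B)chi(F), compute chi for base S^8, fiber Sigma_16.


chi(S^8) = 2 (n even), chi(Sigma_16) = 2 - 2*16 = -30.
chi(E) = 2 * (-30) = -60

-60


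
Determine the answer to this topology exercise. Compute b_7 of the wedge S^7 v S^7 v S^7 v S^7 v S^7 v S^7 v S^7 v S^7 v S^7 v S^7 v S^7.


For a wedge of spheres, H_k (k>0) is free on one generator per sphere of dimension k.
Spheres of dimension 7: count = 11.
b_7 = 11

11


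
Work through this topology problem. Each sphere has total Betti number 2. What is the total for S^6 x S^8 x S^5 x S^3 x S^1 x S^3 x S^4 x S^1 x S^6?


Total Betti number is multiplicative under products.
Each S^d (d>=1) has total Betti number 2.
There are 9 sphere factors.
Total = 2^9 = 512

512


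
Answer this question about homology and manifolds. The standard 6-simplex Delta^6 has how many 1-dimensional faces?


Delta^6 has 6+1 vertices. A 1-face is a choice of 1+1 vertices.
f_1 = C(6+1, 1+1) = C(7,2) = 21

21


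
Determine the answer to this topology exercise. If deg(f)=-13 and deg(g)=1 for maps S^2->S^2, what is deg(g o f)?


Degree is multiplicative under composition: deg(g o f) = deg(g) * deg(f).
= 1 * -13 = -13

-13


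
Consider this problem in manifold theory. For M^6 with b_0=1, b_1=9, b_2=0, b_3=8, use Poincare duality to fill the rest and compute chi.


By Poincare duality b_k = b_{6-k}, so full Betti numbers: b_0=1, b_1=9, b_2=0, b_3=8, b_4=0, b_5=9, b_6=1.
chi = sum (-1)^k b_k = -24

-24


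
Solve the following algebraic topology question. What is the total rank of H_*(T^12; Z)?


b_k(T^12) = C(12,k), so the sum over k is sum_k C(12,k) = 2^12.
Total = 2^12 = 4096

4096


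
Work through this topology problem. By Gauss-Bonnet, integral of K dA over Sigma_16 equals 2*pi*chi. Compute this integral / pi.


Gauss-Bonnet: integral K dA = 2*pi*chi(M).
chi(Sigma_16) = 2 - 2*16 = -30.
(integral K dA)/pi = 2*chi = 2*(-30) = -60

-60


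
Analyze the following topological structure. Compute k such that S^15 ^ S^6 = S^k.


S^m ^ S^n = S^{m+n}.
k = 15 + 6 = 21

21


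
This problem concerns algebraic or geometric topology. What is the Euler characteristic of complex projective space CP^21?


CP^21 has one cell in each even dimension 0, 2, ..., 2*21 (21+1 cells total).
All cells are even-dimensional, so chi = number of cells.
chi = 21 + 1 = 22

22


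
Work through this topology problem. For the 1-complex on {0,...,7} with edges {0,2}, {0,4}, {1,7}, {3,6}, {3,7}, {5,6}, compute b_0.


Run DFS/union-find over 8 vertices.
V = 8, E = 6.
Number of components = 2

2


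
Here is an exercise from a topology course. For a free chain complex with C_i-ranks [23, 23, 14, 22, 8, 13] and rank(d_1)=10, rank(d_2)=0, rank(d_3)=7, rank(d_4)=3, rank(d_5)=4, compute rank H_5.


rank H_k = rank(ker d_k) - rank(im d_{k+1}).
rank(ker d_5) = rank(C_5) - rank(d_5) = 13 - 4 = 9.
rank(im d_{5+1}) = 0.
rank H_5 = 9 - 0 = 9

9


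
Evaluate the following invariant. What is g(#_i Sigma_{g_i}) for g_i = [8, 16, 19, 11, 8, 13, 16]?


Genus is additive under connected sum of orientable surfaces.
g = 8 + 16 + 19 + 11 + 8 + 13 + 16 = 91

91


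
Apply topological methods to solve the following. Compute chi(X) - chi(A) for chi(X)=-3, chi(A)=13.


Relative Euler characteristic: chi(X, A) = chi(X) - chi(A).
= -3 - (13) = -16

-16


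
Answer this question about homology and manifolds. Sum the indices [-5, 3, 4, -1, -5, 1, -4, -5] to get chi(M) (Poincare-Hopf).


Poincare-Hopf: chi(M) = sum of indices of zeros.
chi = (-5) + (3) + (4) + (-1) + (-5) + (1) + (-4) + (-5) = -12

-12


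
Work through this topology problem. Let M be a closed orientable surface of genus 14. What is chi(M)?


For a closed orientable surface of genus g: chi = 2 - 2g.
Here g = 14.
chi = 2 - 2*14 = 2 - 28 = -26

-26


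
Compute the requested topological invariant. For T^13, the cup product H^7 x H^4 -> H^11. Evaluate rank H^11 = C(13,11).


Cup product: H^p x H^q -> H^{p+q}; here p+q = 7+4 = 11.
rank H^k(T^n) = C(n,k).
C(13,11) = 78

78


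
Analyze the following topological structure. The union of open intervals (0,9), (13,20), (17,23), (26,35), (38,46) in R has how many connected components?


Sort and merge overlapping open intervals.
Merged: (0,9), (13,23), (26,35), (38,46).
Number of components = 4

4


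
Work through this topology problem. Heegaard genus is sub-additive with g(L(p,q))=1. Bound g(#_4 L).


Heegaard genus satisfies g(A#B) <= g(A) + g(B).
Each lens space has g = 1.
Upper bound: 4 * 1 = 4

4


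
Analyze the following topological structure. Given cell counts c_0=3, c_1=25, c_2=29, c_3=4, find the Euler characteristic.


chi = sum_k (-1)^k c_k.
= (-1)^0*3 + (-1)^1*25 + (-1)^2*29 + (-1)^3*4
= (3) + (-25) + (29) + (-4)
= 3

3


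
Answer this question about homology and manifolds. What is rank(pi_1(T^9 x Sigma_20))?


pi_1(A x B) = pi_1(A) x pi_1(B); rank of abelianization = b_1.
b_1(T^9) = 9, b_1(Sigma_20) = 2*20 = 40.
b_1(product) = 9 + 40 = 49

49


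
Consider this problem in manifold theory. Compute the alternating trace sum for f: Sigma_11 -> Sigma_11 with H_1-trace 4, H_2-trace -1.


L(f) = tr(f_0*) - tr(f_1*) + tr(f_2*).
= 1 - (4) + (-1)
= -4

-4


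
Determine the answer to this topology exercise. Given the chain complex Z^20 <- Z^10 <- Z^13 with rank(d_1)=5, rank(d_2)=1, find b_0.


rank H_k = rank(ker d_k) - rank(im d_{k+1}).
rank(ker d_0) = rank(C_0) - rank(d_0) = 20 - 0 = 20.
rank(im d_{0+1}) = 5.
rank H_0 = 20 - 5 = 15

15


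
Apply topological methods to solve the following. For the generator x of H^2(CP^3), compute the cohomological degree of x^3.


|x| = 2 in H^*(CP^n).
|x^3| = 3 * |x| = 3 * 2 = 6

6


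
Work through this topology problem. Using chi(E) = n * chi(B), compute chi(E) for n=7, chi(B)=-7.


For a finite covering: chi(E) = (number of sheets) * chi(B).
chi(E) = 7 * (-7) = -49

-49


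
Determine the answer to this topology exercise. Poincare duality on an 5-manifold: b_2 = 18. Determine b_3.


Poincare duality for closed orientable n-manifolds: b_k = b_{n-k}.
Here n = 5, so b_3 = b_2 = 18

18


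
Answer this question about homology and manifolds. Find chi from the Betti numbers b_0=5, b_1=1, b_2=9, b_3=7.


chi = sum_k (-1)^k b_k.
= (5) + (-1) + (9) + (-7)
= 6

6


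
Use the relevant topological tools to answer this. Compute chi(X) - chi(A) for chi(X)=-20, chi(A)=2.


Relative Euler characteristic: chi(X, A) = chi(X) - chi(A).
= -20 - (2) = -22

-22


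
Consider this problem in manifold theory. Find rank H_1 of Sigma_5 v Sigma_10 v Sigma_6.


For a wedge X v Y: reduced H_k(X v Y) = H_k(X) + H_k(Y).
Each Sigma_g contributes b_1 = 2g.
b_1 = 10 + 20 + 12 = 42

42


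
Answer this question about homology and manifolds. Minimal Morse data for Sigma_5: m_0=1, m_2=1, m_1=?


A perfect Morse function has m_k = b_k.
For Sigma_5: b_0=1, b_1=2g=10, b_2=1.
Saddles m_1 = 2g = 10

10


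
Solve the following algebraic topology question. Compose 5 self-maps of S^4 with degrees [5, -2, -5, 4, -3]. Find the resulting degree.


Degree is multiplicative: deg(composition) = product of degrees.
= (5) * (-2) * (-5) * (4) * (-3) = -600

-600


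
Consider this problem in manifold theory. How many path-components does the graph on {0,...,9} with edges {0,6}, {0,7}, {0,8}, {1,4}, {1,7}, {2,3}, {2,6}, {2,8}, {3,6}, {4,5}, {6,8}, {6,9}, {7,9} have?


Run DFS/union-find over 10 vertices.
V = 10, E = 13.
Number of components = 1

1


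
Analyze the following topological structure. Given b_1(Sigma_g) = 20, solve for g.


For a closed orientable surface: b_1 = 2g.
20 = 2g
g = 20 / 2 = 10

10


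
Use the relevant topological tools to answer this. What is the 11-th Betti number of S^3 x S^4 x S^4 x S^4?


Each S^d has Poincare polynomial 1 + t^d.
The product S^3 x S^4 x S^4 x S^4 has Poincare polynomial prod(1+t^d_i).
Expanding: b_0=1, b_3=1, b_4=3, b_7=3, b_8=3, b_11=3, b_12=1, b_15=1.
b_11 = 3

3


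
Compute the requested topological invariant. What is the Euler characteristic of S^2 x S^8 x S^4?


chi is multiplicative: chi(X x Y) = chi(X) chi(Y).
Each even-dim sphere has chi = 2. There are 3 factors.
chi = 2^3 = 8

8


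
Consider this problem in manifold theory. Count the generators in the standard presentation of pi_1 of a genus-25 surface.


Standard presentation: pi_1(Sigma_g) = <a_1,b_1,...,a_g,b_g | [a_1,b_1]...[a_g,b_g] = 1>.
Number of generators = 2g = 2*25 = 50

50


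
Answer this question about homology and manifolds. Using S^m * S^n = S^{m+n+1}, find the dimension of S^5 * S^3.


Join of spheres: S^m * S^n = S^{m+n+1}.
dim = 5 + 3 + 1 = 9

9


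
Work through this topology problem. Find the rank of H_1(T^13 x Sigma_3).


pi_1(A x B) = pi_1(A) x pi_1(B); rank of abelianization = b_1.
b_1(T^13) = 13, b_1(Sigma_3) = 2*3 = 6.
b_1(product) = 13 + 6 = 19

19


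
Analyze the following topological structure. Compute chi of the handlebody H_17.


A genus-g handlebody deformation retracts to a wedge of g circles.
chi(vee_g S^1) = 1 - g.
chi(H_17) = 1 - 17 = -16

-16


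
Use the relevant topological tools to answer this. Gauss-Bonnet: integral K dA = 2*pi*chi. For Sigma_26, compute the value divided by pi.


Gauss-Bonnet: integral K dA = 2*pi*chi(M).
chi(Sigma_26) = 2 - 2*26 = -50.
(integral K dA)/pi = 2*chi = 2*(-50) = -100

-100


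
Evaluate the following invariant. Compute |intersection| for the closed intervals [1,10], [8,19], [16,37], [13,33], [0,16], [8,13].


Intersection = [max(a_i), min(b_i)] = [16, 10].
Since 16 > 10, the intersection is empty.
Length = 0

0


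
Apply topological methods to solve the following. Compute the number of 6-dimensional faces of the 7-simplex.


Delta^7 has 7+1 vertices. A 6-face is a choice of 6+1 vertices.
f_6 = C(7+1, 6+1) = C(8,7) = 8

8


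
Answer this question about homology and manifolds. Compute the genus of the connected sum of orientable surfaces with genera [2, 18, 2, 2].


Genus is additive under connected sum of orientable surfaces.
g = 2 + 18 + 2 + 2 = 24

24


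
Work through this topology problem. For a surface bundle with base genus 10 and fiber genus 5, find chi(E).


For a fiber bundle F -> E -> B (with CW structure): chi(E) = chi(B) * chi(F).
chi(Sigma_10) = -18, chi(Sigma_5) = -8.
chi(E) = (-18) * (-8) = 144

144


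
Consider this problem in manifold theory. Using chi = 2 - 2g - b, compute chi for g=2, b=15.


For a compact orientable surface with genus g and b boundary components: chi = 2 - 2g - b.
chi = 2 - 2*2 - 15 = 2 - 4 - 15 = -17

-17


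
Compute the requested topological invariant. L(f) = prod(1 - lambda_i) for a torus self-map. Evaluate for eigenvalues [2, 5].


For a torus self-map: L(f) = det(I - A) where A acts on H_1.
L(f) = (1-2) * (1-5) = -1 * -4 = 4

4


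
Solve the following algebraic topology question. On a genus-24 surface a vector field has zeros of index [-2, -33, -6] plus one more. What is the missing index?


Poincare-Hopf: sum of indices = chi(M).
chi(Sigma_24) = 2 - 2*24 = -46.
Sum of known indices = -41.
x = chi - (sum known) = -46 - (-41) = -5

-5


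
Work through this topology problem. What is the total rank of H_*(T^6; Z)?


b_k(T^6) = C(6,k), so the sum over k is sum_k C(6,k) = 2^6.
Total = 2^6 = 64

64


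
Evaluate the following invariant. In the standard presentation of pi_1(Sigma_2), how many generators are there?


Standard presentation: pi_1(Sigma_g) = <a_1,b_1,...,a_g,b_g | [a_1,b_1]...[a_g,b_g] = 1>.
Number of generators = 2g = 2*2 = 4

4


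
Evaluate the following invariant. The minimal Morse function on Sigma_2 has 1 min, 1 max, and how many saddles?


A perfect Morse function has m_k = b_k.
For Sigma_2: b_0=1, b_1=2g=4, b_2=1.
Saddles m_1 = 2g = 4

4


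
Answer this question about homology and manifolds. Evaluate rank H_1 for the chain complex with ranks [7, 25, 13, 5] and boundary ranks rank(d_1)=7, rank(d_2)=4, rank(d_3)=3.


rank H_k = rank(ker d_k) - rank(im d_{k+1}).
rank(ker d_1) = rank(C_1) - rank(d_1) = 25 - 7 = 18.
rank(im d_{1+1}) = 4.
rank H_1 = 18 - 4 = 14

14


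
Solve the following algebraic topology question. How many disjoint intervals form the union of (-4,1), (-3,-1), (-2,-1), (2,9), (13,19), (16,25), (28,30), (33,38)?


Sort and merge overlapping open intervals.
Merged: (-4,1), (2,9), (13,25), (28,30), (33,38).
Number of components = 5

5


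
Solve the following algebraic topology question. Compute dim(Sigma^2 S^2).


Each suspension raises dimension by 1: Sigma S^n = S^{n+1}.
Sigma^2 S^2 = S^{2+2} = S^4

4


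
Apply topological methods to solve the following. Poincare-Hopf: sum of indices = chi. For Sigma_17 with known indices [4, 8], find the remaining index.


Poincare-Hopf: sum of indices = chi(M).
chi(Sigma_17) = 2 - 2*17 = -32.
Sum of known indices = 12.
x = chi - (sum known) = -32 - (12) = -44

-44


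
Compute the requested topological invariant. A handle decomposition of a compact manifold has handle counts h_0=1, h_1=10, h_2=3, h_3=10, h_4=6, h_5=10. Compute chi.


Handles of index k contribute (-1)^k to chi (same as CW cells).
chi = (1) + (-10) + (3) + (-10) + (6) + (-10) = -20

-20


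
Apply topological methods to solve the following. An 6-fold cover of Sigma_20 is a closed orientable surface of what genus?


For an n-sheeted cover: chi(E) = n * chi(B).
chi(Sigma_20) = 2 - 2*20 = -38.
chi(E) = 6 * (-38) = -228.
genus(E) = (2 - chi(E))/2 = (2 - (-228))/2 = 230/2 = 115

115


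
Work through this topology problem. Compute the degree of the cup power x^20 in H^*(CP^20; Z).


|x| = 2 in H^*(CP^n).
|x^20| = 20 * |x| = 20 * 2 = 40

40


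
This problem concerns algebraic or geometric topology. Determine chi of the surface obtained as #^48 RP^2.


For a non-orientable closed surface with k crosscaps: chi = 2 - k.
Here k = 48.
chi = 2 - 48 = -46

-46


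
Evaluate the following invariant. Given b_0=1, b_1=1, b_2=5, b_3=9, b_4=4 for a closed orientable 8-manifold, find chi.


By Poincare duality b_k = b_{8-k}, so full Betti numbers: b_0=1, b_1=1, b_2=5, b_3=9, b_4=4, b_5=9, b_6=5, b_7=1, b_8=1.
chi = sum (-1)^k b_k = -4

-4


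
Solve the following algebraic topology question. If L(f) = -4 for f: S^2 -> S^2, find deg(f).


L(f) = 1 + (-1)^2 deg(f) on S^2.
-4 = 1 + (-1)^2 * deg(f)
(-1)^2 * deg(f) = -5
deg(f) = -5

-5


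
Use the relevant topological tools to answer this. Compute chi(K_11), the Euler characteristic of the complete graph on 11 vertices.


K_11: V = 11, E = C(11,2) = 55.
chi = V - E = 11 - 55 = -44

-44


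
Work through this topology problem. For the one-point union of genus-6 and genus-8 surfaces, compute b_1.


For a wedge: H_1(A v B) = H_1(A) + H_1(B).
b_1(Sigma_6) = 12, b_1(Sigma_8) = 16.
b_1 = 12 + 16 = 28

28


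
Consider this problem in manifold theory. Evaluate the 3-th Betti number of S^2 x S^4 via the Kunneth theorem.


Each S^d has Poincare polynomial 1 + t^d.
The product S^2 x S^4 has Poincare polynomial prod(1+t^d_i).
Expanding: b_0=1, b_2=1, b_4=1, b_6=1.
b_3 = 0

0


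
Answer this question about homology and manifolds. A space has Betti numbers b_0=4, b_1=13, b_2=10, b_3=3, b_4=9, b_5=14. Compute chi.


chi = sum_k (-1)^k b_k.
= (4) + (-13) + (10) + (-3) + (9) + (-14)
= -7

-7


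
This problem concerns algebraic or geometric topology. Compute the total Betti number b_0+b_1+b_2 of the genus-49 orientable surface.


For Sigma_49: b_0 = 1, b_1 = 2g = 98, b_2 = 1.
Total = 1 + 98 + 1 = 100

100


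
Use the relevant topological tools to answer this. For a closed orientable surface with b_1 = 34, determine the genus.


For a closed orientable surface: b_1 = 2g.
34 = 2g
g = 34 / 2 = 17

17


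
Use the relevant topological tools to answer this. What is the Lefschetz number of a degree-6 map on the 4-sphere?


On S^4: L(f) = tr(f_0*) + (-1)^4 tr(f_4*) = 1 + (-1)^4 * deg(f).
L(f) = 1 + (-1)^4 * 6 = 1 + 6 = 7

7


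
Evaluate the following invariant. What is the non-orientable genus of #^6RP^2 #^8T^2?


Since a >= 1, the sum is non-orientable; each T^2 can be replaced by RP^2 # RP^2 (since T^2#RP^2 = 3RP^2).
Total crosscaps k = 6 + 2*8 = 22.
Check via chi: chi = 6*1 + 8*0 - (6+8-1)*2 = -20 = 2 - k = -20. Consistent.

22


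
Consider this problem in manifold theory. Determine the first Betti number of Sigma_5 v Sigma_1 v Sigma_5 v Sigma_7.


For a wedge X v Y: reduced H_k(X v Y) = H_k(X) + H_k(Y).
Each Sigma_g contributes b_1 = 2g.
b_1 = 10 + 2 + 10 + 14 = 36

36


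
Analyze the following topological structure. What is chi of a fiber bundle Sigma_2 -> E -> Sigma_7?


For a fiber bundle F -> E -> B (with CW structure): chi(E) = chi(B) * chi(F).
chi(Sigma_7) = -12, chi(Sigma_2) = -2.
chi(E) = (-12) * (-2) = 24

24


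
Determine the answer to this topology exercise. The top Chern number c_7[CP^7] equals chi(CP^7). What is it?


For any closed oriented manifold, <e(TM),[M]> = chi(M).
chi(CP^7) = 7+1 = 8

8


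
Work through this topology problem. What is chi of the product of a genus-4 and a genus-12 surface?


chi(Sigma_4) = 2 - 2*4 = -6
chi(Sigma_12) = 2 - 2*12 = -22
chi(product) = (-6) * (-22) = 132

132


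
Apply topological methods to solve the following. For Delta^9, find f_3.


Delta^9 has 9+1 vertices. A 3-face is a choice of 3+1 vertices.
f_3 = C(9+1, 3+1) = C(10,4) = 210

210


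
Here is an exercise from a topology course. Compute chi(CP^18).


CP^18 has one cell in each even dimension 0, 2, ..., 2*18 (18+1 cells total).
All cells are even-dimensional, so chi = number of cells.
chi = 18 + 1 = 19

19


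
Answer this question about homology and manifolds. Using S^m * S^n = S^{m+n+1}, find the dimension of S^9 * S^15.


Join of spheres: S^m * S^n = S^{m+n+1}.
dim = 9 + 15 + 1 = 25

25


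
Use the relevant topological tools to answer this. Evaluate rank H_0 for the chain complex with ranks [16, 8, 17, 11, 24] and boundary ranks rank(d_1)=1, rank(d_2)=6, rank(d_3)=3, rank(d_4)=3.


rank H_k = rank(ker d_k) - rank(im d_{k+1}).
rank(ker d_0) = rank(C_0) - rank(d_0) = 16 - 0 = 16.
rank(im d_{0+1}) = 1.
rank H_0 = 16 - 1 = 15

15


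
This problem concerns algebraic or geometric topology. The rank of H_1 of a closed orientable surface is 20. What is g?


For a closed orientable surface: b_1 = 2g.
20 = 2g
g = 20 / 2 = 10

10


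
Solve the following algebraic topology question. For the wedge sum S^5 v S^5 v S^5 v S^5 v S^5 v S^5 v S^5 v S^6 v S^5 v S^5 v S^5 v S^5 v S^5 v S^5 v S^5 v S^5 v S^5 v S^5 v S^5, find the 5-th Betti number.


For a wedge of spheres, H_k (k>0) is free on one generator per sphere of dimension k.
Spheres of dimension 5: count = 18.
b_5 = 18

18


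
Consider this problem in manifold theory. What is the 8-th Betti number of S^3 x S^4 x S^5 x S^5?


Each S^d has Poincare polynomial 1 + t^d.
The product S^3 x S^4 x S^5 x S^5 has Poincare polynomial prod(1+t^d_i).
Expanding: b_0=1, b_3=1, b_4=1, b_5=2, b_7=1, b_8=2, b_9=2, b_10=1, b_12=2, b_13=1, b_14=1, b_17=1.
b_8 = 2

2


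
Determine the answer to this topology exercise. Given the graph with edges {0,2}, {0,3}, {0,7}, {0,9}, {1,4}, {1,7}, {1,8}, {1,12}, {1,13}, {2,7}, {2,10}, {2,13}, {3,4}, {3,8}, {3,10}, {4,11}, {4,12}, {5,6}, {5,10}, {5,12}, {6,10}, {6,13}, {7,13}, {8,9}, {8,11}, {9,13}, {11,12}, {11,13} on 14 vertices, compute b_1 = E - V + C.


b_1 = E - V + (number of components).
E = 28, V = 14, components = 1.
b_1 = 28 - 14 + 1 = 15

15


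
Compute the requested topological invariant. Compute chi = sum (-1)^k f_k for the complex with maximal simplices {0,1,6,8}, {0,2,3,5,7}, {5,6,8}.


Enumerate all faces; f-vector: f_0=8, f_1=18, f_2=15, f_3=6, f_4=1.
chi = sum (-1)^k f_k = 0

0


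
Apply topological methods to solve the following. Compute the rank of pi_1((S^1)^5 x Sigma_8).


pi_1(A x B) = pi_1(A) x pi_1(B); rank of abelianization = b_1.
b_1(T^5) = 5, b_1(Sigma_8) = 2*8 = 16.
b_1(product) = 5 + 16 = 21

21


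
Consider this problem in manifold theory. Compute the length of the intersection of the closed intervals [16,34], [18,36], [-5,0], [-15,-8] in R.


Intersection = [max(a_i), min(b_i)] = [18, -8].
Since 18 > -8, the intersection is empty.
Length = 0

0


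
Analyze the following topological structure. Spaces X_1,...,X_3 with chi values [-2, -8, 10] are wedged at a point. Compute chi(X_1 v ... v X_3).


chi(A v B) = chi(A) + chi(B) - 1 (one point identified).
For 3 spaces: chi = (sum chi_i) - (3 - 1).
sum = 0; chi = 0 - 2 = -2

-2


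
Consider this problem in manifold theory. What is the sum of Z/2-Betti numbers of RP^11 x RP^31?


dim H^*(RP^n; Z/2) = n+1 (one Z/2 in each degree 0..n).
Total Betti number is multiplicative.
Total = (11+1) * (31+1) = 12 * 32 = 384

384


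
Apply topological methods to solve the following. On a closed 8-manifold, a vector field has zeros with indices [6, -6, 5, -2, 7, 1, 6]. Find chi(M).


Poincare-Hopf: chi(M) = sum of indices of zeros.
chi = (6) + (-6) + (5) + (-2) + (7) + (1) + (6) = 17

17


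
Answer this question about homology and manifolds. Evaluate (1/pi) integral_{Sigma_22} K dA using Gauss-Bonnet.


Gauss-Bonnet: integral K dA = 2*pi*chi(M).
chi(Sigma_22) = 2 - 2*22 = -42.
(integral K dA)/pi = 2*chi = 2*(-42) = -84

-84


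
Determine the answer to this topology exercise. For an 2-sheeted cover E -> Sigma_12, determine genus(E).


For an n-sheeted cover: chi(E) = n * chi(B).
chi(Sigma_12) = 2 - 2*12 = -22.
chi(E) = 2 * (-22) = -44.
genus(E) = (2 - chi(E))/2 = (2 - (-44))/2 = 46/2 = 23

23


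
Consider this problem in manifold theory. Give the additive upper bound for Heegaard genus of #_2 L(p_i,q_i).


Heegaard genus satisfies g(A#B) <= g(A) + g(B).
Each lens space has g = 1.
Upper bound: 2 * 1 = 2

2


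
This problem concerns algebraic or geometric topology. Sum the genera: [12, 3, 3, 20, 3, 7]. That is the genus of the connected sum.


Genus is additive under connected sum of orientable surfaces.
g = 12 + 3 + 3 + 20 + 3 + 7 = 48

48


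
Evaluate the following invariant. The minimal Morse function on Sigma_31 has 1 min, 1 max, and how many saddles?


A perfect Morse function has m_k = b_k.
For Sigma_31: b_0=1, b_1=2g=62, b_2=1.
Saddles m_1 = 2g = 62

62


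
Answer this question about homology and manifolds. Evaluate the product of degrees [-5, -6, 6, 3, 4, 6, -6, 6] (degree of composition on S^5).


Degree is multiplicative: deg(composition) = product of degrees.
= (-5) * (-6) * (6) * (3) * (4) * (6) * (-6) * (6) = -466560

-466560


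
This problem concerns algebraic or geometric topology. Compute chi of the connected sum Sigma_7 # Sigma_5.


chi(Sigma_7) = 2 - 2*7 = -12
chi(Sigma_5) = 2 - 2*5 = -8
For surfaces: chi(A#B) = chi(A) + chi(B) - 2.
chi = -12 + -8 - 2 = -22

-22


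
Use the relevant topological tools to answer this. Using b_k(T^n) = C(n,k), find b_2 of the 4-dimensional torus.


By the Kunneth formula, b_k(T^n) = C(n,k).
b_2(T^4) = C(4,2).
C(4,2) = 4!/(2!*2!) = 6

6


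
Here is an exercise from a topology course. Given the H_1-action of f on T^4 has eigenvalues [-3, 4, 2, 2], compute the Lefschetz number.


For a torus self-map: L(f) = det(I - A) where A acts on H_1.
L(f) = (1--3) * (1-4) * (1-2) * (1-2) = 4 * -3 * -1 * -1 = -12

-12


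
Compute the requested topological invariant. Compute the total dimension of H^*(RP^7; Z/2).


H^k(RP^7; Z/2) = Z/2 for each 0 <= k <= 7.
Total dimension = 7 + 1 = 8

8


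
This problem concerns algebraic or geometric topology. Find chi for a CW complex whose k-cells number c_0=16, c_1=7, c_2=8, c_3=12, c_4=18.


chi = sum_k (-1)^k c_k.
= (-1)^0*16 + (-1)^1*7 + (-1)^2*8 + (-1)^3*12 + (-1)^4*18
= (16) + (-7) + (8) + (-12) + (18)
= 23

23


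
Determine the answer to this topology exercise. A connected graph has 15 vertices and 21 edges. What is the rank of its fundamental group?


For a connected graph: rank(pi_1) = b_1 = E - V + 1 = 1 - chi.
chi = V - E = 15 - 21 = -6.
rank = 1 - (-6) = 21 - 15 + 1 = 7

7


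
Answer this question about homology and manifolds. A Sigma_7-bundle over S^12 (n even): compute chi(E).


chi(S^12) = 2 (n even), chi(Sigma_7) = 2 - 2*7 = -12.
chi(E) = 2 * (-12) = -24

-24


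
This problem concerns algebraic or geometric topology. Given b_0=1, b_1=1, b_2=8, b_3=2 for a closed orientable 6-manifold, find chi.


By Poincare duality b_k = b_{6-k}, so full Betti numbers: b_0=1, b_1=1, b_2=8, b_3=2, b_4=8, b_5=1, b_6=1.
chi = sum (-1)^k b_k = 14

14


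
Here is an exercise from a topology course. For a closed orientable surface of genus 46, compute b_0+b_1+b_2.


For Sigma_46: b_0 = 1, b_1 = 2g = 92, b_2 = 1.
Total = 1 + 92 + 1 = 94

94


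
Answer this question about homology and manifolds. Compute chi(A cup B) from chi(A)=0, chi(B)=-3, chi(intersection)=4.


chi(A cup B) = chi(A) + chi(B) - chi(A cap B)
= 0 + (-3) - (4)
= -7

-7


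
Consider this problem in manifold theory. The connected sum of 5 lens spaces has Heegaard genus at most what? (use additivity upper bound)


Heegaard genus satisfies g(A#B) <= g(A) + g(B).
Each lens space has g = 1.
Upper bound: 5 * 1 = 5

5


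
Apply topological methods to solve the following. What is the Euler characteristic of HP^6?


HP^6 has one cell in each dimension 0, 4, ..., 4*6 (6+1 cells, all even-dim).
chi = 6 + 1 = 7

7


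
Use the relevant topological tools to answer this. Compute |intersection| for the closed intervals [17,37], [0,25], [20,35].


Intersection = [max(a_i), min(b_i)] = [20, 25].
Length = 25 - 20 = 5

5


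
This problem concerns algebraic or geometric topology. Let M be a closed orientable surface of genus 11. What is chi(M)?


For a closed orientable surface of genus g: chi = 2 - 2g.
Here g = 11.
chi = 2 - 2*11 = 2 - 22 = -20

-20


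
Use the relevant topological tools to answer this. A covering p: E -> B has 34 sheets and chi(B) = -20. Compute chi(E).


For a finite covering: chi(E) = (number of sheets) * chi(B).
chi(E) = 34 * (-20) = -680

-680


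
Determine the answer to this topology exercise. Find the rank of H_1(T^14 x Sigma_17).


pi_1(A x B) = pi_1(A) x pi_1(B); rank of abelianization = b_1.
b_1(T^14) = 14, b_1(Sigma_17) = 2*17 = 34.
b_1(product) = 14 + 34 = 48

48


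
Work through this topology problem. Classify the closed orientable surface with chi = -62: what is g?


chi = 2 - 2g for closed orientable surfaces.
-62 = 2 - 2g
2g = 2 - (-62) = 64
g = 32

32


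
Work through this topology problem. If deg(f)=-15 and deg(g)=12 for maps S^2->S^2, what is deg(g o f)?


Degree is multiplicative under composition: deg(g o f) = deg(g) * deg(f).
= 12 * -15 = -180

-180


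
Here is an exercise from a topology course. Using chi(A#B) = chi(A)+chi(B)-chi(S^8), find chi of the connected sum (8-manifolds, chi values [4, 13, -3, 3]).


For n-manifolds: chi(A#B) = chi(A) + chi(B) - chi(S^8).
chi(S^8) = 1 + (-1)^8 = 2.
chi(#) = (sum chi_i) - (4-1)*chi(S^8) = 17 - 3*2 = 11

11


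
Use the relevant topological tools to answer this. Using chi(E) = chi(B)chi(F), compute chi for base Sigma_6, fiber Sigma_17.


For a fiber bundle F -> E -> B (with CW structure): chi(E) = chi(B) * chi(F).
chi(Sigma_6) = -10, chi(Sigma_17) = -32.
chi(E) = (-10) * (-32) = 320

320


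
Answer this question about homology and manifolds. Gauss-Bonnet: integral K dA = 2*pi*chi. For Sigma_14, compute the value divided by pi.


Gauss-Bonnet: integral K dA = 2*pi*chi(M).
chi(Sigma_14) = 2 - 2*14 = -26.
(integral K dA)/pi = 2*chi = 2*(-26) = -52

-52


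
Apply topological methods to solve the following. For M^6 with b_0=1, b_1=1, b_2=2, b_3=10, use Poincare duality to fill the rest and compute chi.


By Poincare duality b_k = b_{6-k}, so full Betti numbers: b_0=1, b_1=1, b_2=2, b_3=10, b_4=2, b_5=1, b_6=1.
chi = sum (-1)^k b_k = -6

-6


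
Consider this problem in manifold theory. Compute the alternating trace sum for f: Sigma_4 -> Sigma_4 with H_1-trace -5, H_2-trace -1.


L(f) = tr(f_0*) - tr(f_1*) + tr(f_2*).
= 1 - (-5) + (-1)
= 5

5


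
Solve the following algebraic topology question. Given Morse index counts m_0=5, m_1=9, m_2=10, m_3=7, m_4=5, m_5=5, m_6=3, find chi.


Morse theory: chi(M) = sum_k (-1)^k m_k where m_k = #(index-k critical points).
= (5) + (-9) + (10) + (-7) + (5) + (-5) + (3) = 2

2


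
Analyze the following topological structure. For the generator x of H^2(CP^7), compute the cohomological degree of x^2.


|x| = 2 in H^*(CP^n).
|x^2| = 2 * |x| = 2 * 2 = 4

4


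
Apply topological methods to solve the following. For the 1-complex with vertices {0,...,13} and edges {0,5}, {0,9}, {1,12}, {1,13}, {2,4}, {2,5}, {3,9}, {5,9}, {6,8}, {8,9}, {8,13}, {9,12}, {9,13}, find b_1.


b_1 = E - V + (number of components).
E = 13, V = 14, components = 4.
b_1 = 13 - 14 + 4 = 3

3


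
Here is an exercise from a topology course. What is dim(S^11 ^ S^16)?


S^m ^ S^n = S^{m+n}.
k = 11 + 16 = 27

27


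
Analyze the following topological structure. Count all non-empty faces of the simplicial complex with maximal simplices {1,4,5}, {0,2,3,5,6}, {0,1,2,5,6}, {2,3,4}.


Each maximal simplex on m vertices has 2^m - 1 nonempty faces.
Take the union (dedupe shared faces).
Total distinct faces = 54

54
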